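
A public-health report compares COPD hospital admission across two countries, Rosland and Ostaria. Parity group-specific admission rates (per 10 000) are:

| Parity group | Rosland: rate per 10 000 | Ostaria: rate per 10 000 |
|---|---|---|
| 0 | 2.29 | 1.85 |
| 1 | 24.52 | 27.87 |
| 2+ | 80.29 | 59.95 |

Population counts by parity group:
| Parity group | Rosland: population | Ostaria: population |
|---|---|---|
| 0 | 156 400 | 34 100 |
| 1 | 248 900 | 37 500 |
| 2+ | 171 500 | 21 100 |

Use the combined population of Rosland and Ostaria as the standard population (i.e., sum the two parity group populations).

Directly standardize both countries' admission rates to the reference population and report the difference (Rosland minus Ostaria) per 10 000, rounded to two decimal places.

4.54

Combined standard total = 669 500; weights = 0.2845, 0.4278, 0.2877.
Rosland: 0.2845×2.29 + 0.4278×24.52 + 0.2877×80.29 = 34.2384 per 10 000.
Ostaria: 0.2845×1.85 + 0.4278×27.87 + 0.2877×59.95 = 29.6949 per 10 000.
Difference = 34.2384 − 29.6949 = 4.5435.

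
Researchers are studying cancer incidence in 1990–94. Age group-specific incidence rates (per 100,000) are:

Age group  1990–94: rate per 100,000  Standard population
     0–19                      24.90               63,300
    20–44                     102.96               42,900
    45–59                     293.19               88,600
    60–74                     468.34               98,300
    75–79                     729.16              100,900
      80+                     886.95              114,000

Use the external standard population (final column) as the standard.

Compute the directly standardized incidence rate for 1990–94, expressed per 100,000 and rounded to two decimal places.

497.43

Standard total = 508,000; weights = 0.1246, 0.0844, 0.1744, 0.1935, 0.1986, 0.2244.
Standardized rate: 0.1246×24.90 + 0.0844×102.96 + 0.1744×293.19 + 0.1935×468.34 + 0.1986×729.16 + 0.2244×886.95 = 497.4255 per 100,000.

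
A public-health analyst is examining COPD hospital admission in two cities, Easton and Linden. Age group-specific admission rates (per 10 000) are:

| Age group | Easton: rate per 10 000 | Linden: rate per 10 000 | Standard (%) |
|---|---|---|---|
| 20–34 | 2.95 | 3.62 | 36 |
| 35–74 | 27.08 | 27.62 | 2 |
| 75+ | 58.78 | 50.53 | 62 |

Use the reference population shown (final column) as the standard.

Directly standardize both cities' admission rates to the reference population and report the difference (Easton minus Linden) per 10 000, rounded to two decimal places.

Standard weights: 0.36, 0.02, 0.62.
Easton: 0.3600×2.95 + 0.0200×27.08 + 0.6200×58.78 = 38.0472 per 10 000.
Linden: 0.3600×3.62 + 0.0200×27.62 + 0.6200×50.53 = 33.1842 per 10 000.
Difference = 38.0472 − 33.1842 = 4.8630.

4.86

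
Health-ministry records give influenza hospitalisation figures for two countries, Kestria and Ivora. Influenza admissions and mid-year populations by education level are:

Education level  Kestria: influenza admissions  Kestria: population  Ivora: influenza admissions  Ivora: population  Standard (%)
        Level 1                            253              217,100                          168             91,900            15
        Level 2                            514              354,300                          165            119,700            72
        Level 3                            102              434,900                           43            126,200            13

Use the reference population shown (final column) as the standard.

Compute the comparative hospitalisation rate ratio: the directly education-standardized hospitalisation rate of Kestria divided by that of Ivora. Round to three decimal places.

Education-specific rates per 100,000 for Kestria: 116.54, 145.07, 23.45.
For Ivora: 182.81, 137.84, 34.07.
Standard weights: 0.15, 0.72, 0.13.
Kestria: 0.1500×116.54 + 0.7200×145.07 + 0.1300×23.45 = 124.9833 per 100,000.
Ivora: 0.1500×182.81 + 0.7200×137.84 + 0.1300×34.07 = 131.0987 per 100,000.
Ratio = 124.9833 ÷ 131.0987 = 0.95335.

0.953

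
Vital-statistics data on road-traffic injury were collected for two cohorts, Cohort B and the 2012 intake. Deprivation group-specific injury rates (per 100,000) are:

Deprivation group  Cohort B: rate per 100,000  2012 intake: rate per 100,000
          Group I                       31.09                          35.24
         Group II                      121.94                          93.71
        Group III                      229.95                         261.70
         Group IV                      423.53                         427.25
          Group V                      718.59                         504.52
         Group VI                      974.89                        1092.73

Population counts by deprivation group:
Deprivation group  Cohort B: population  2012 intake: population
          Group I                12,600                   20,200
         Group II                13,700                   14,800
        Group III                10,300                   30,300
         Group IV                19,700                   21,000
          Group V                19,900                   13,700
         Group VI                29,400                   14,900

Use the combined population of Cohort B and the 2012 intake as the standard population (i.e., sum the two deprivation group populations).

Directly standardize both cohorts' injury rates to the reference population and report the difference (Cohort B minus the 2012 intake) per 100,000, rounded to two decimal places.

5.44

Combined standard total = 220,500; weights = 0.1488, 0.1293, 0.1841, 0.1846, 0.1524, 0.2009.
Cohort B: 0.1488×31.09 + 0.1293×121.94 + 0.1841×229.95 + 0.1846×423.53 + 0.1524×718.59 + 0.2009×974.89 = 446.2627 per 100,000.
The 2012 intake: 0.1488×35.24 + 0.1293×93.71 + 0.1841×261.70 + 0.1846×427.25 + 0.1524×504.52 + 0.2009×1092.73 = 440.8187 per 100,000.
Difference = 446.2627 − 440.8187 = 5.4441.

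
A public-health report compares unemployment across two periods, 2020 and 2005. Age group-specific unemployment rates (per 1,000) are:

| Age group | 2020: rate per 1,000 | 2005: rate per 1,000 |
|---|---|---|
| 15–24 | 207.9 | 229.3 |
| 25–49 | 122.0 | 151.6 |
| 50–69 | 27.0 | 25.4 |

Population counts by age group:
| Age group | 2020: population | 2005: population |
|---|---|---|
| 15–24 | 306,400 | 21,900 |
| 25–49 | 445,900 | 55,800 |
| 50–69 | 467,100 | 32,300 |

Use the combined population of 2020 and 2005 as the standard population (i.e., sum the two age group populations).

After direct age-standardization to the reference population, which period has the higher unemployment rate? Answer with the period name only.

Combined standard total = 1,329,400; weights = 0.2470, 0.3774, 0.3757.
2020: 0.2470×207.9 + 0.3774×122.0 + 0.3757×27.0 = 107.5258 per 1,000.
2005: 0.2470×229.3 + 0.3774×151.6 + 0.3757×25.4 = 123.3802 per 1,000.

2005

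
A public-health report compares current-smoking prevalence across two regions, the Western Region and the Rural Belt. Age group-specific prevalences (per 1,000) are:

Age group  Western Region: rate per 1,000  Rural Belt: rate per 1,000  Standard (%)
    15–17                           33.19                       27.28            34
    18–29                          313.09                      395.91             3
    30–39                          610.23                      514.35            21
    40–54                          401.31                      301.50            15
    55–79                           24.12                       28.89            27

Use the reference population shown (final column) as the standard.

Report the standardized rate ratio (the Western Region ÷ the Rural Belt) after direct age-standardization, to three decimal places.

1.183

Standard weights: 0.34, 0.03, 0.21, 0.15, 0.27.
The Western Region: 0.3400×33.19 + 0.0300×313.09 + 0.2100×610.23 + 0.1500×401.31 + 0.2700×24.12 = 215.5345 per 1,000.
The Rural Belt: 0.3400×27.28 + 0.0300×395.91 + 0.2100×514.35 + 0.1500×301.50 + 0.2700×28.89 = 182.1913 per 1,000.
Ratio = 215.5345 ÷ 182.1913 = 1.18301.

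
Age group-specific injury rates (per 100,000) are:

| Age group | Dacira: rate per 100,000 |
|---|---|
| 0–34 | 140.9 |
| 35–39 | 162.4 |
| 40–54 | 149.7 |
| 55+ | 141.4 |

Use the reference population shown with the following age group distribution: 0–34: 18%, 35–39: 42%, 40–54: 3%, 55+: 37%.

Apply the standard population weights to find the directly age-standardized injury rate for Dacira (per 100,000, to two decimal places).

150.38

Standard weights: 0.18, 0.42, 0.03, 0.37.
Standardized rate: 0.1800×140.9 + 0.4200×162.4 + 0.0300×149.7 + 0.3700×141.4 = 150.3790 per 100,000.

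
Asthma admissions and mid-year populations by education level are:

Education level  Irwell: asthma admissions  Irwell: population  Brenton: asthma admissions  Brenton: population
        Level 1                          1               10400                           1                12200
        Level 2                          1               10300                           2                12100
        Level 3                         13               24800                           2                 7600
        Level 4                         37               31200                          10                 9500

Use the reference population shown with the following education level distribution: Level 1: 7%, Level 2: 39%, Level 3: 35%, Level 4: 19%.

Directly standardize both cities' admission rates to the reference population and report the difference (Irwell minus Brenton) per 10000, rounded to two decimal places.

Education-specific rates per 10000 for Irwell: 0.96, 0.97, 5.24, 11.86.
For Brenton: 0.82, 1.65, 2.63, 10.53.
Standard weights: 0.07, 0.39, 0.35, 0.19.
Irwell: 0.0700×0.96 + 0.3900×0.97 + 0.3500×5.24 + 0.1900×11.86 = 4.5338 per 10000.
Brenton: 0.0700×0.82 + 0.3900×1.65 + 0.3500×2.63 + 0.1900×10.53 = 3.6231 per 10000.
Difference = 4.5338 − 3.6231 = 0.9108.

0.91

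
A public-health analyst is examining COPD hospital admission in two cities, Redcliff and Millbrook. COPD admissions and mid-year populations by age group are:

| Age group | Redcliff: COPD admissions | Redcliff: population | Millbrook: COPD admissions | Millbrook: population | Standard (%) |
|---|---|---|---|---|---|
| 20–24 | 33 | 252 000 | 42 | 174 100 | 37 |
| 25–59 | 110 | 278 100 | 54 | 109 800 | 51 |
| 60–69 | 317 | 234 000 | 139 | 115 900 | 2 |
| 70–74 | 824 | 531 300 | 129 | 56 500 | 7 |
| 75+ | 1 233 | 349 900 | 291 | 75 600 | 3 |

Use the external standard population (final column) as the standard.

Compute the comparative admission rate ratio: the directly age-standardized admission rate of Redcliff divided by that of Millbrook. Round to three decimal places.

0.769

Age-specific rates per 10 000 for Redcliff: 1.31, 3.96, 13.55, 15.51, 35.24.
For Millbrook: 2.41, 4.92, 11.99, 22.83, 38.49.
Standard weights: 0.37, 0.51, 0.02, 0.07, 0.03.
Redcliff: 0.3700×1.31 + 0.5100×3.96 + 0.0200×13.55 + 0.0700×15.51 + 0.0300×35.24 = 4.9155 per 10 000.
Millbrook: 0.3700×2.41 + 0.5100×4.92 + 0.0200×11.99 + 0.0700×22.83 + 0.0300×38.49 = 6.3936 per 10 000.
Ratio = 4.9155 ÷ 6.3936 = 0.76881.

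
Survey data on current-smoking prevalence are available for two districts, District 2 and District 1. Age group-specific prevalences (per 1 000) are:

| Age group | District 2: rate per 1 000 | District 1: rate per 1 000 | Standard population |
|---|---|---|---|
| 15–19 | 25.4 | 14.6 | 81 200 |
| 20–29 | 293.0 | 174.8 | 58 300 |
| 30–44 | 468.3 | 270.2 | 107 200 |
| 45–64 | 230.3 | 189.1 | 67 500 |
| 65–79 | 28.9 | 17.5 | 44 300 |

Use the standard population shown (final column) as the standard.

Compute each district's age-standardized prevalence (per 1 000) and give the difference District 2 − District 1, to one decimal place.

Standard total = 358 500; weights = 0.2265, 0.1626, 0.2990, 0.1883, 0.1236.
District 2: 0.2265×25.4 + 0.1626×293.0 + 0.2990×468.3 + 0.1883×230.3 + 0.1236×28.9 = 240.3673 per 1 000.
District 1: 0.2265×14.6 + 0.1626×174.8 + 0.2990×270.2 + 0.1883×189.1 + 0.1236×17.5 = 150.2965 per 1 000.
Difference = 240.3673 − 150.2965 = 90.0707.

90.1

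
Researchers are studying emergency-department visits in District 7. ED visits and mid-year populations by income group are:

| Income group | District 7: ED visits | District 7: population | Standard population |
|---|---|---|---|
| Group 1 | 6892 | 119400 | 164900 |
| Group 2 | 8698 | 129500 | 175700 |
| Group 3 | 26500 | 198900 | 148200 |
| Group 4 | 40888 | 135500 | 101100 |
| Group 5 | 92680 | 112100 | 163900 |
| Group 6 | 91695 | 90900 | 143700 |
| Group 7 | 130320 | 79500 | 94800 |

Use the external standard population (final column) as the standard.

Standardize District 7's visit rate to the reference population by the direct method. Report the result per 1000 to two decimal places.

Income-specific rates per 1000 for District 7: 57.722, 67.166, 133.233, 301.756, 826.762, 1008.746, 1639.245.
Standard total = 992300; weights = 0.1662, 0.1771, 0.1493, 0.1019, 0.1652, 0.1448, 0.0955.
Standardized rate: 0.1662×57.722 + 0.1771×67.166 + 0.1493×133.233 + 0.1019×301.756 + 0.1652×826.762 + 0.1448×1008.746 + 0.0955×1639.245 = 511.3732 per 1000.

511.37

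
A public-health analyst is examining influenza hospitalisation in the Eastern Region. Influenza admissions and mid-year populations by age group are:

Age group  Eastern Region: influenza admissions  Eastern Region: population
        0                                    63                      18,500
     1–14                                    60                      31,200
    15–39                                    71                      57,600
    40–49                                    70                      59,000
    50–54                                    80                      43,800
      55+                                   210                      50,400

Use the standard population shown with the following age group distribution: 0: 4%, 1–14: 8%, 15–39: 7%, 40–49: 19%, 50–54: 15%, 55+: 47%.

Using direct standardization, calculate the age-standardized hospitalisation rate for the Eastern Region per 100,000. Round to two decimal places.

Age-specific rates per 100,000 for the Eastern Region: 340.54, 192.31, 123.26, 118.64, 182.65, 416.67.
Standard weights: 0.04, 0.08, 0.07, 0.19, 0.15, 0.47.
Standardized rate: 0.0400×340.54 + 0.0800×192.31 + 0.0700×123.26 + 0.1900×118.64 + 0.1500×182.65 + 0.4700×416.67 = 283.4077 per 100,000.

283.41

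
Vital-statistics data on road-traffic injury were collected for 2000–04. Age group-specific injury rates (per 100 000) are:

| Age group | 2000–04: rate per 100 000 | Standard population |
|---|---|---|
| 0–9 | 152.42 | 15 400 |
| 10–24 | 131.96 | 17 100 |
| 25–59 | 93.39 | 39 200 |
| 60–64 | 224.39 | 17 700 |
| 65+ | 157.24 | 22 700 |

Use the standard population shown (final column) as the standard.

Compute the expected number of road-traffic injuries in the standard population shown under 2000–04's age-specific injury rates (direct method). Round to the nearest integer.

Expected road-traffic injuries = Σ (standard pop × age-specific rate ÷ 100 000)
= 15 400×152.42/100 000 + 17 100×131.96/100 000 + 39 200×93.39/100 000 + 17 700×224.39/100 000 + 22 700×157.24/100 000
= 23.47 + 22.57 + 36.61 + 39.72 + 35.69 = 158.06.

158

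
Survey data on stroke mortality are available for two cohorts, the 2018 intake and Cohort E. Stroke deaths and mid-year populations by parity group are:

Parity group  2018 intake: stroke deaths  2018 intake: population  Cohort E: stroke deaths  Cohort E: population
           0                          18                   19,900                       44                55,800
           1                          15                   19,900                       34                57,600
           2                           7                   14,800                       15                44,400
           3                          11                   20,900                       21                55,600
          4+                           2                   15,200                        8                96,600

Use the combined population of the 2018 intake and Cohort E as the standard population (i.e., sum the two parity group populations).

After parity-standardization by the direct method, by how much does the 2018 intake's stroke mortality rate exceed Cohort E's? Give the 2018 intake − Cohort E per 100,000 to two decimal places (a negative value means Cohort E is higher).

11.55

Parity-specific rates per 100,000 for the 2018 intake: 90.45, 75.38, 47.30, 52.63, 13.16.
For Cohort E: 78.85, 59.03, 33.78, 37.77, 8.28.
Combined standard total = 400,700; weights = 0.1889, 0.1934, 0.1477, 0.1909, 0.2790.
The 2018 intake: 0.1889×90.45 + 0.1934×75.38 + 0.1477×47.30 + 0.1909×52.63 + 0.2790×13.16 = 52.3741 per 100,000.
Cohort E: 0.1889×78.85 + 0.1934×59.03 + 0.1477×33.78 + 0.1909×37.77 + 0.2790×8.28 = 40.8263 per 100,000.
Difference = 52.3741 − 40.8263 = 11.5478.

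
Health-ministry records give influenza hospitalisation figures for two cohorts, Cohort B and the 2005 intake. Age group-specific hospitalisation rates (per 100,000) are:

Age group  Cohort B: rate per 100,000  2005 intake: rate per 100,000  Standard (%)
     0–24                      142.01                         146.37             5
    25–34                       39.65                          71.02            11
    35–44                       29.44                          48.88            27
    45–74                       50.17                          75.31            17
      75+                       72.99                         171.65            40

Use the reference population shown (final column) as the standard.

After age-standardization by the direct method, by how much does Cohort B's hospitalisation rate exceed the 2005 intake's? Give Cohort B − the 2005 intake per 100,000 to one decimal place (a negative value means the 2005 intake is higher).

-52.7

Standard weights: 0.05, 0.11, 0.27, 0.17, 0.40.
Cohort B: 0.0500×142.01 + 0.1100×39.65 + 0.2700×29.44 + 0.1700×50.17 + 0.4000×72.99 = 57.1357 per 100,000.
The 2005 intake: 0.0500×146.37 + 0.1100×71.02 + 0.2700×48.88 + 0.1700×75.31 + 0.4000×171.65 = 109.7910 per 100,000.
Difference = 57.1357 − 109.7910 = -52.6553.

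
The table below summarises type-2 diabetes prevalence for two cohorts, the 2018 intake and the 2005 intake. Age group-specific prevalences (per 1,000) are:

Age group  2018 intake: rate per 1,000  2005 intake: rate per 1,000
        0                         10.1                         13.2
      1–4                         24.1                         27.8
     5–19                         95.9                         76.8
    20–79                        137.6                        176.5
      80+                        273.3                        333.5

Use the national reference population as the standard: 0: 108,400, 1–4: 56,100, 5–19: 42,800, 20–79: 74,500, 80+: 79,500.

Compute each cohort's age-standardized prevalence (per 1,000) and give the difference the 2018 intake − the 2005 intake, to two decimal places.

-20.51

Standard total = 361,300; weights = 0.3000, 0.1553, 0.1185, 0.2062, 0.2200.
The 2018 intake: 0.3000×10.1 + 0.1553×24.1 + 0.1185×95.9 + 0.2062×137.6 + 0.2200×273.3 = 106.6425 per 1,000.
The 2005 intake: 0.3000×13.2 + 0.1553×27.8 + 0.1185×76.8 + 0.2062×176.5 + 0.2200×333.5 = 127.1520 per 1,000.
Difference = 106.6425 − 127.1520 = -20.5095.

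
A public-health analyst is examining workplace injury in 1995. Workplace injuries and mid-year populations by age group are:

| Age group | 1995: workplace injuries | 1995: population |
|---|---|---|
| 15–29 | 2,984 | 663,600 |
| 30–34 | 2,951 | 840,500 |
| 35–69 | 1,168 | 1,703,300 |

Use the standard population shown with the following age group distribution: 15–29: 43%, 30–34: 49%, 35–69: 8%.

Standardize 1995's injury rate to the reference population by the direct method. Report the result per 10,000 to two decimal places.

37.09

Age-specific rates per 10,000 for 1995: 44.97, 35.11, 6.86.
Standard weights: 0.43, 0.49, 0.08.
Standardized rate: 0.4300×44.97 + 0.4900×35.11 + 0.0800×6.86 = 37.0883 per 10,000.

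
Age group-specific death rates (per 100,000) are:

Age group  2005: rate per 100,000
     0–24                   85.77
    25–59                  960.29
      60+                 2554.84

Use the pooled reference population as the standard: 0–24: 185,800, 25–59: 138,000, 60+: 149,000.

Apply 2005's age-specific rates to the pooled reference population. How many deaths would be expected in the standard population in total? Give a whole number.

Expected deaths = Σ (standard pop × age-specific rate ÷ 100,000)
= 185,800×85.77/100,000 + 138,000×960.29/100,000 + 149,000×2554.84/100,000
= 159.36 + 1325.20 + 3806.71 = 5291.27.

5291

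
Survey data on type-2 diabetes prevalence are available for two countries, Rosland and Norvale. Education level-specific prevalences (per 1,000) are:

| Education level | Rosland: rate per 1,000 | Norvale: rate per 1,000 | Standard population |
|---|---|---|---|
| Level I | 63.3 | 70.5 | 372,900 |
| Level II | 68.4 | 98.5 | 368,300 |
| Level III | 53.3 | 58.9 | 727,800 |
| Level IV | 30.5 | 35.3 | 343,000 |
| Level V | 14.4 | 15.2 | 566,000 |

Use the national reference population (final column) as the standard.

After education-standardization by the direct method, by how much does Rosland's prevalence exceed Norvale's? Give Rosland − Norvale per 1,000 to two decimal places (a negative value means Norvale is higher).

-8.39

Standard total = 2,378,000; weights = 0.1568, 0.1549, 0.3061, 0.1442, 0.2380.
Rosland: 0.1568×63.3 + 0.1549×68.4 + 0.3061×53.3 + 0.1442×30.5 + 0.2380×14.4 = 44.6593 per 1,000.
Norvale: 0.1568×70.5 + 0.1549×98.5 + 0.3061×58.9 + 0.1442×35.3 + 0.2380×15.2 = 53.0469 per 1,000.
Difference = 44.6593 − 53.0469 = -8.3875.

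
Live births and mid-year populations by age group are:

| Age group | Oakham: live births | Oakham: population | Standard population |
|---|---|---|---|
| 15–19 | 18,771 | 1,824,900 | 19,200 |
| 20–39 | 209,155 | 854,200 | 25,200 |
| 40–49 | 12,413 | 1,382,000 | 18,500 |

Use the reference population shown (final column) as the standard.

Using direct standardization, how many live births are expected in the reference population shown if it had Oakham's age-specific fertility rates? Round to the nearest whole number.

6534

Age-specific rates per 1,000 for Oakham: 10.286, 244.855, 8.982.
Expected live births = Σ (standard pop × age-specific rate ÷ 1,000)
= 19,200×10.286/1,000 + 25,200×244.855/1,000 + 18,500×8.982/1,000
= 197.49 + 6170.34 + 166.17 = 6534.00.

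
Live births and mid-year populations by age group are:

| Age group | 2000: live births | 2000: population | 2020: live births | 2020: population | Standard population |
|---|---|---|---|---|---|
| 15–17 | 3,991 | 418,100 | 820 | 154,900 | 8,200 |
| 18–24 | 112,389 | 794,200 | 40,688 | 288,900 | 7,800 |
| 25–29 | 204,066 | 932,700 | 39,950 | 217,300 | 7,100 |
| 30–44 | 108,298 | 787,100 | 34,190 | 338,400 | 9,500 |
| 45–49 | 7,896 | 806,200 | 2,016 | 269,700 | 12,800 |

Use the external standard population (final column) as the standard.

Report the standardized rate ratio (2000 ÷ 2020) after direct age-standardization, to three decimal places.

1.190

Age-specific rates per 1,000 for 2000: 9.546, 141.512, 218.791, 137.591, 9.794.
For 2020: 5.294, 140.838, 183.847, 101.034, 7.475.
Standard total = 45,400; weights = 0.1806, 0.1718, 0.1564, 0.2093, 0.2819.
2000: 0.1806×9.546 + 0.1718×141.512 + 0.1564×218.791 + 0.2093×137.591 + 0.2819×9.794 = 91.8053 per 1,000.
2020: 0.1806×5.294 + 0.1718×140.838 + 0.1564×183.847 + 0.2093×101.034 + 0.2819×7.475 = 77.1534 per 1,000.
Ratio = 91.8053 ÷ 77.1534 = 1.18991.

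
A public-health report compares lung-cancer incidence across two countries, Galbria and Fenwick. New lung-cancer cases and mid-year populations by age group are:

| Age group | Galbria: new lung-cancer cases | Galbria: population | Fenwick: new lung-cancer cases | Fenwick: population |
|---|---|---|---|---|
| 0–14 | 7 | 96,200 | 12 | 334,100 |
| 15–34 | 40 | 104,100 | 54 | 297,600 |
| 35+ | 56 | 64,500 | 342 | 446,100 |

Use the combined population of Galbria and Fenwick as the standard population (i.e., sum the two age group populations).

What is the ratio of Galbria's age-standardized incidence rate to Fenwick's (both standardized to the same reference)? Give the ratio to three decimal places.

1.311

Age-specific rates per 100,000 for Galbria: 7.28, 38.42, 86.82.
For Fenwick: 3.59, 18.15, 76.66.
Combined standard total = 1,342,600; weights = 0.3205, 0.2992, 0.3803.
Galbria: 0.3205×7.28 + 0.2992×38.42 + 0.3803×86.82 = 46.8475 per 100,000.
Fenwick: 0.3205×3.59 + 0.2992×18.15 + 0.3803×76.66 = 35.7361 per 100,000.
Ratio = 46.8475 ÷ 35.7361 = 1.31093.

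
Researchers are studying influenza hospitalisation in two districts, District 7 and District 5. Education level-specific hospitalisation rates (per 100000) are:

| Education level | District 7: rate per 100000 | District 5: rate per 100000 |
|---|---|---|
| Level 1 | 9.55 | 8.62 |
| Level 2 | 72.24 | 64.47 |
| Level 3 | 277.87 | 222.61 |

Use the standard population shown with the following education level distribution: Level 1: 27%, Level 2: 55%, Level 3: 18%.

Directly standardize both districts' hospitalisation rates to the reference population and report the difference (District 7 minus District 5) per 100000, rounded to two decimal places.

14.47

Standard weights: 0.27, 0.55, 0.18.
District 7: 0.2700×9.55 + 0.5500×72.24 + 0.1800×277.87 = 92.3271 per 100000.
District 5: 0.2700×8.62 + 0.5500×64.47 + 0.1800×222.61 = 77.8557 per 100000.
Difference = 92.3271 − 77.8557 = 14.4714.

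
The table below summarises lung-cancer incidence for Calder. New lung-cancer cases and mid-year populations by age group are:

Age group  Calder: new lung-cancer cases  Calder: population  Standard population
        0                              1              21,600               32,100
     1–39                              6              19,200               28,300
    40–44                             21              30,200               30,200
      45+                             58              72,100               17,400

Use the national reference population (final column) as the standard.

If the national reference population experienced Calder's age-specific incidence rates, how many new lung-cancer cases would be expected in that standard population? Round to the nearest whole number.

45

Age-specific rates per 100,000 for Calder: 4.63, 31.25, 69.54, 80.44.
Expected new lung-cancer cases = Σ (standard pop × age-specific rate ÷ 100,000)
= 32,100×4.63/100,000 + 28,300×31.25/100,000 + 30,200×69.54/100,000 + 17,400×80.44/100,000
= 1.49 + 8.84 + 21.00 + 14.00 = 45.33.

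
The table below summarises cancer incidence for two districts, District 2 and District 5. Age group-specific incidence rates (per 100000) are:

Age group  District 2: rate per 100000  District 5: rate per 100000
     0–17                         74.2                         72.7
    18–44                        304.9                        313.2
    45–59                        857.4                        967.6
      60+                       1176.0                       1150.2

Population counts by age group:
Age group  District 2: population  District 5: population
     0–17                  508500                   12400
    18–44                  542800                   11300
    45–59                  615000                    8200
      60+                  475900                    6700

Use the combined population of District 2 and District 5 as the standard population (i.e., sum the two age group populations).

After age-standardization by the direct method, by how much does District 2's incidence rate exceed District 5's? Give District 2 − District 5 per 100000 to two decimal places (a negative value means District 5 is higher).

-27.53

Combined standard total = 2180800; weights = 0.2389, 0.2541, 0.2858, 0.2213.
District 2: 0.2389×74.2 + 0.2541×304.9 + 0.2858×857.4 + 0.2213×1176.0 = 600.4517 per 100000.
District 5: 0.2389×72.7 + 0.2541×313.2 + 0.2858×967.6 + 0.2213×1150.2 = 627.9844 per 100000.
Difference = 600.4517 − 627.9844 = -27.5327.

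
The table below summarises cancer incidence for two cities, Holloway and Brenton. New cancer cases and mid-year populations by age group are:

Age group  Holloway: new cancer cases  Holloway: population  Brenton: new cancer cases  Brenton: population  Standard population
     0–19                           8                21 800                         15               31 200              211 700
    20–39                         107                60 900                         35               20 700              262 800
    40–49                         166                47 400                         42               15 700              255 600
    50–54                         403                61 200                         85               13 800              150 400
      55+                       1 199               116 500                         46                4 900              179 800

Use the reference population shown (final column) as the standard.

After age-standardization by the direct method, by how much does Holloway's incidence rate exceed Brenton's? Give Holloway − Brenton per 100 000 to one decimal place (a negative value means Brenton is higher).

40.7

Age-specific rates per 100 000 for Holloway: 36.70, 175.70, 350.21, 658.50, 1029.18.
For Brenton: 48.08, 169.08, 267.52, 615.94, 938.78.
Standard total = 1 060 300; weights = 0.1997, 0.2479, 0.2411, 0.1418, 0.1696.
Holloway: 0.1997×36.70 + 0.2479×175.70 + 0.2411×350.21 + 0.1418×658.50 + 0.1696×1029.18 = 403.2268 per 100 000.
Brenton: 0.1997×48.08 + 0.2479×169.08 + 0.2411×267.52 + 0.1418×615.94 + 0.1696×938.78 = 362.5571 per 100 000.
Difference = 403.2268 − 362.5571 = 40.6698.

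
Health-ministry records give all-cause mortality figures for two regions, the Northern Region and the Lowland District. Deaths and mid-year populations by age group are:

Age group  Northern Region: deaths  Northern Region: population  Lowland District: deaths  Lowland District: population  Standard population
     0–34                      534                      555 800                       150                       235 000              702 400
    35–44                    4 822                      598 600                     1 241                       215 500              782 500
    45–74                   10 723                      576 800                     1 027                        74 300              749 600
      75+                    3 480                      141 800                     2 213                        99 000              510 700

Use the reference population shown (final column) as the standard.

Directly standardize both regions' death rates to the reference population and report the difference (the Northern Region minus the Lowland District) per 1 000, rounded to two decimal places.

2.45

Age-specific rates per 1 000 for the Northern Region: 0.961, 8.055, 18.590, 24.542.
For the Lowland District: 0.638, 5.759, 13.822, 22.354.
Standard total = 2 745 200; weights = 0.2559, 0.2850, 0.2731, 0.1860.
The Northern Region: 0.2559×0.961 + 0.2850×8.055 + 0.2731×18.590 + 0.1860×24.542 = 12.1838 per 1 000.
The Lowland District: 0.2559×0.638 + 0.2850×5.759 + 0.2731×13.822 + 0.1860×22.354 = 9.7376 per 1 000.
Difference = 12.1838 − 9.7376 = 2.4462.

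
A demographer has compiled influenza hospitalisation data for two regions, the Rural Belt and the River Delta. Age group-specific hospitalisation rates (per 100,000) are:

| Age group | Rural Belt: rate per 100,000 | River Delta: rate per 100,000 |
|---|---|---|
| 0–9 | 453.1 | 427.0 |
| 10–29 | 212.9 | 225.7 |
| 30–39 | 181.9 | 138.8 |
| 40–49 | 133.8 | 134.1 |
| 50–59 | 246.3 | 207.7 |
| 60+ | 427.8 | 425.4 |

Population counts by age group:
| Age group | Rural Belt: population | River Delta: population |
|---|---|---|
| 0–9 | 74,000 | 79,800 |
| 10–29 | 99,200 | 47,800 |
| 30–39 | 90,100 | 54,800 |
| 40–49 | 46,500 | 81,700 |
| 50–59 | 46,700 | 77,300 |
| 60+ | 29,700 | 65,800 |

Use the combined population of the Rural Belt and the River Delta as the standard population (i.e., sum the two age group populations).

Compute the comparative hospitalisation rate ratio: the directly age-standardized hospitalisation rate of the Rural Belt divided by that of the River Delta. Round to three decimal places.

1.066

Combined standard total = 793,400; weights = 0.1938, 0.1853, 0.1826, 0.1616, 0.1563, 0.1204.
The Rural Belt: 0.1938×453.1 + 0.1853×212.9 + 0.1826×181.9 + 0.1616×133.8 + 0.1563×246.3 + 0.1204×427.8 = 272.1069 per 100,000.
The River Delta: 0.1938×427.0 + 0.1853×225.7 + 0.1826×138.8 + 0.1616×134.1 + 0.1563×207.7 + 0.1204×425.4 = 255.2744 per 100,000.
Ratio = 272.1069 ÷ 255.2744 = 1.06594.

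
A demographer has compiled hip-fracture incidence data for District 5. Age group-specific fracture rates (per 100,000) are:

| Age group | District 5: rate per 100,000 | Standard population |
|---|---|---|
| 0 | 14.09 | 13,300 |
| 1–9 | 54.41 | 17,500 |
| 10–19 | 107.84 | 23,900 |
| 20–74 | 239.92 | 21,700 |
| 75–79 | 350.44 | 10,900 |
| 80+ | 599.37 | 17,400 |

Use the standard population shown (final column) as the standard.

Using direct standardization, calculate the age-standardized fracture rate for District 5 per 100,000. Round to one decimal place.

Standard total = 104,700; weights = 0.1270, 0.1671, 0.2283, 0.2073, 0.1041, 0.1662.
Standardized rate: 0.1270×14.09 + 0.1671×54.41 + 0.2283×107.84 + 0.2073×239.92 + 0.1041×350.44 + 0.1662×599.37 = 221.3185 per 100,000.

221.3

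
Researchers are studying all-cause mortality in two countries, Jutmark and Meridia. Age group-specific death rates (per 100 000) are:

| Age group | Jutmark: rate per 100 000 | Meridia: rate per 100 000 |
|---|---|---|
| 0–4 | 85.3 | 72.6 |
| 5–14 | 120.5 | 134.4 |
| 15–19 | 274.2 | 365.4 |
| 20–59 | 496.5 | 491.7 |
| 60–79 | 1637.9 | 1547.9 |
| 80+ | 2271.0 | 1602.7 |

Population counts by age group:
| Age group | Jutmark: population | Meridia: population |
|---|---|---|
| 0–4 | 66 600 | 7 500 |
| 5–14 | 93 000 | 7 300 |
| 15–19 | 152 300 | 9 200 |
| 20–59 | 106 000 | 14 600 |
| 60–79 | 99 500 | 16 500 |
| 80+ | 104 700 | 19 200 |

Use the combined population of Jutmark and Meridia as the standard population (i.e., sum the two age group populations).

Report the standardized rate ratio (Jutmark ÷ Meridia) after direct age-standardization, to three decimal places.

Combined standard total = 696 400; weights = 0.1064, 0.1440, 0.2319, 0.1732, 0.1666, 0.1779.
Jutmark: 0.1064×85.3 + 0.1440×120.5 + 0.2319×274.2 + 0.1732×496.5 + 0.1666×1637.9 + 0.1779×2271.0 = 852.8739 per 100 000.
Meridia: 0.1064×72.6 + 0.1440×134.4 + 0.2319×365.4 + 0.1732×491.7 + 0.1666×1547.9 + 0.1779×1602.7 = 739.9512 per 100 000.
Ratio = 852.8739 ÷ 739.9512 = 1.15261.

1.153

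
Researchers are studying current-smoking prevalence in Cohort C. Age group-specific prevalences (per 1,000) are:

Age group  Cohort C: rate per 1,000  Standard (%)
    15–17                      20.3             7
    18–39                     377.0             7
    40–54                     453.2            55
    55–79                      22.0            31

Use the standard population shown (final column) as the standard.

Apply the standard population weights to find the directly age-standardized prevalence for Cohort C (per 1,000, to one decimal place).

Standard weights: 0.07, 0.07, 0.55, 0.31.
Standardized rate: 0.0700×20.3 + 0.0700×377.0 + 0.5500×453.2 + 0.3100×22.0 = 283.8910 per 1,000.

283.9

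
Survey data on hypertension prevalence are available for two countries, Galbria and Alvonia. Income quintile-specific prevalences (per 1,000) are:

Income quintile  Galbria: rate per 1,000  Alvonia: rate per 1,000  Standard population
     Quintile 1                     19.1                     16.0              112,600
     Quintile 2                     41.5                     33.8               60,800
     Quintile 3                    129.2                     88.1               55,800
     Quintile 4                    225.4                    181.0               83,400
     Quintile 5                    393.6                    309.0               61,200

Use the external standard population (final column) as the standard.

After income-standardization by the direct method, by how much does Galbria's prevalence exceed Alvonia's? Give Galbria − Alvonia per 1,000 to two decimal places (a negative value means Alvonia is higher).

32.08

Standard total = 373,800; weights = 0.3012, 0.1627, 0.1493, 0.2231, 0.1637.
Galbria: 0.3012×19.1 + 0.1627×41.5 + 0.1493×129.2 + 0.2231×225.4 + 0.1637×393.6 = 146.5219 per 1,000.
Alvonia: 0.3012×16.0 + 0.1627×33.8 + 0.1493×88.1 + 0.2231×181.0 + 0.1637×309.0 = 114.4431 per 1,000.
Difference = 146.5219 − 114.4431 = 32.0789.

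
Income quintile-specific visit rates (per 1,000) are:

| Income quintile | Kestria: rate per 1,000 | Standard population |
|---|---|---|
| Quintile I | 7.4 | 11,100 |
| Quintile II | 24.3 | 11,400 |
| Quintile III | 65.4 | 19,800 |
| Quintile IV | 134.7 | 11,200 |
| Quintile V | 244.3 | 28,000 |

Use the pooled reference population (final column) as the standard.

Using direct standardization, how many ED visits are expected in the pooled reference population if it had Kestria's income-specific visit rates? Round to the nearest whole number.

10003

Expected ED visits = Σ (standard pop × income-specific rate ÷ 1,000)
= 11,100×7.4/1,000 + 11,400×24.3/1,000 + 19,800×65.4/1,000 + 11,200×134.7/1,000 + 28,000×244.3/1,000
= 82.14 + 277.02 + 1294.92 + 1508.64 + 6840.40 = 10003.12.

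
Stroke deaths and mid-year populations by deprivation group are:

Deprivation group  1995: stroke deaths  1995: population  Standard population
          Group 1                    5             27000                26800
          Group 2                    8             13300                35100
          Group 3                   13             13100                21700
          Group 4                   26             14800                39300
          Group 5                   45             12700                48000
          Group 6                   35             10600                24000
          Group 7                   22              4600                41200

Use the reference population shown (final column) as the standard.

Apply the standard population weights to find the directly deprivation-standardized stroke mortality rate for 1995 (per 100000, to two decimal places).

Deprivation-specific rates per 100000 for 1995: 18.52, 60.15, 99.24, 175.68, 354.33, 330.19, 478.26.
Standard total = 236100; weights = 0.1135, 0.1487, 0.0919, 0.1665, 0.2033, 0.1017, 0.1745.
Standardized rate: 0.1135×18.52 + 0.1487×60.15 + 0.0919×99.24 + 0.1665×175.68 + 0.2033×354.33 + 0.1017×330.19 + 0.1745×478.26 = 238.4660 per 100000.

238.47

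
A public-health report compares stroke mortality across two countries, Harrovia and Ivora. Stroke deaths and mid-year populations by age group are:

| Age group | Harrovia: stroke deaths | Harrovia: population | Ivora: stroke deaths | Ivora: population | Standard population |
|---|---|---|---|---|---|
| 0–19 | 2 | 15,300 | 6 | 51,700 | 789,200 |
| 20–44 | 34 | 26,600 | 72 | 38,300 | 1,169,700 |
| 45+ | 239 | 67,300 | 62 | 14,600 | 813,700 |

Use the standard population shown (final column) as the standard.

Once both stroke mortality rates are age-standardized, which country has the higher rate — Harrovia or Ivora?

Ivora

Age-specific rates per 100,000 for Harrovia: 13.07, 127.82, 355.13.
For Ivora: 11.61, 187.99, 424.66.
Standard total = 2,772,600; weights = 0.2846, 0.4219, 0.2935.
Harrovia: 0.2846×13.07 + 0.4219×127.82 + 0.2935×355.13 = 161.8672 per 100,000.
Ivora: 0.2846×11.61 + 0.4219×187.99 + 0.2935×424.66 = 207.2402 per 100,000.
The crude rates (251.83 vs 133.84) would put Harrovia higher, but that reflects its age composition; once standardized to a common age structure, Ivora has the higher underlying rate.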